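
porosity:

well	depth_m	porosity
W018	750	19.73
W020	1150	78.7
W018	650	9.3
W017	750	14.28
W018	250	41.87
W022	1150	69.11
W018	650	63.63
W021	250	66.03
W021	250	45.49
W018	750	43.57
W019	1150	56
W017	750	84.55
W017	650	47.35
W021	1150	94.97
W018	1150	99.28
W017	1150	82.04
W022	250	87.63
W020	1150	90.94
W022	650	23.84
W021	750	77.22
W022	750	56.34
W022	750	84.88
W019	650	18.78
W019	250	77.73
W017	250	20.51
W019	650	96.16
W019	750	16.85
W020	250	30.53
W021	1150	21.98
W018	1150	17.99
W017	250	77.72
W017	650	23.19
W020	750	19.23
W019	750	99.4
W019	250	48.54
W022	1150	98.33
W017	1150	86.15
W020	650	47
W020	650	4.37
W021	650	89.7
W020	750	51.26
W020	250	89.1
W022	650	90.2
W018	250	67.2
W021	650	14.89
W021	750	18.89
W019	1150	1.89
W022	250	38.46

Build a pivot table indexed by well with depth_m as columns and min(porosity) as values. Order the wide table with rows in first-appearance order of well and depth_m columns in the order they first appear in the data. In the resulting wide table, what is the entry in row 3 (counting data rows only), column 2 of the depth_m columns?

82.04

With rows in first-appearance order of well, row 3 is well=W017. depth_m columns in first-appearance order: 750, 1150, 650, 250; column 2 is 1150.
Long rows with well=W017, depth_m=1150: min(82.04, 86.15) = 82.04.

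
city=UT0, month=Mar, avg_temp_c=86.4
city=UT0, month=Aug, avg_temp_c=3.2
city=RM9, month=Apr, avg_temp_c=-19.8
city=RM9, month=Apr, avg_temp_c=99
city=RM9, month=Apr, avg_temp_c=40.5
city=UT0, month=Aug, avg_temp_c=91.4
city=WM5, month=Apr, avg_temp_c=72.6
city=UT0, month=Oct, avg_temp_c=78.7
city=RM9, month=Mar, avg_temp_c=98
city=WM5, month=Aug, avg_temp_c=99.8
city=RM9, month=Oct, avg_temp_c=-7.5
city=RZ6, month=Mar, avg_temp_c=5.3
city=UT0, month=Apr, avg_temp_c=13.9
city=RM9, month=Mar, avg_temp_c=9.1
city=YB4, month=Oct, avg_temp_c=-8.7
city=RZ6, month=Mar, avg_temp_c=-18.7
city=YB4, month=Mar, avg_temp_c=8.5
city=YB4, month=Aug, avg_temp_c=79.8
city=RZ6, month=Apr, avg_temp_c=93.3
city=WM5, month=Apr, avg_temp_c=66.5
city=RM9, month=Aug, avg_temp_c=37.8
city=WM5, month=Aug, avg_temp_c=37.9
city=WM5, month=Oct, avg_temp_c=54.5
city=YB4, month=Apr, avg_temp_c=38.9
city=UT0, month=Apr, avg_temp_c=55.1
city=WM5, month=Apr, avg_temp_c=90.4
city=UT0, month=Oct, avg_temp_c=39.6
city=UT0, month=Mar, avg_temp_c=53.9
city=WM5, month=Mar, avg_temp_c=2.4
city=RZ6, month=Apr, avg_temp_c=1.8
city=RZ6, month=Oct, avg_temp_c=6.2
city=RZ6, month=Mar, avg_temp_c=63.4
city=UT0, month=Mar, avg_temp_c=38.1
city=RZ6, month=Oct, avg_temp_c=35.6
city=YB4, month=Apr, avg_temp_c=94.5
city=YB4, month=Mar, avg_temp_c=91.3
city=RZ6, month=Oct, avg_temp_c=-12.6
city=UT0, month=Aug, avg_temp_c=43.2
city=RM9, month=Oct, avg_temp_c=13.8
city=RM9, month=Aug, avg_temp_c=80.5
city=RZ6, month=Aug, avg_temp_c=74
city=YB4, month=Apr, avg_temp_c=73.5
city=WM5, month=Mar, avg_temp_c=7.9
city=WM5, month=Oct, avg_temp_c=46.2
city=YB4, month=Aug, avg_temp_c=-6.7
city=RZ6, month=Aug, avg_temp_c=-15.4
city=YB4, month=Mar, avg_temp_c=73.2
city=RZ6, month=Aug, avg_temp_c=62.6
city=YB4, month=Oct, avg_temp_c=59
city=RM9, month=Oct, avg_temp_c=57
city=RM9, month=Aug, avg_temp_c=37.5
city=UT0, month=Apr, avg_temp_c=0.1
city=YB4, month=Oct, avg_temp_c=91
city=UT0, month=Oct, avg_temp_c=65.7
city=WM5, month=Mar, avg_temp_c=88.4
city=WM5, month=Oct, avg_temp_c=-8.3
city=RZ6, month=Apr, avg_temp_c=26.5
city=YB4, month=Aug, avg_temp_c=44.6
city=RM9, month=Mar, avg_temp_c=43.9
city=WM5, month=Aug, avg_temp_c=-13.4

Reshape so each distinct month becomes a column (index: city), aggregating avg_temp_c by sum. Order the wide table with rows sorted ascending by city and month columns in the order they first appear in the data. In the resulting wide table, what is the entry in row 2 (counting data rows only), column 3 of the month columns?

With rows sorted ascending by city, row 2 is city=RZ6. month columns in first-appearance order: Mar, Aug, Apr, Oct; column 3 is Apr.
Long rows with city=RZ6, month=Apr: 93.3 + 1.8 + 26.5 = 121.6.

121.6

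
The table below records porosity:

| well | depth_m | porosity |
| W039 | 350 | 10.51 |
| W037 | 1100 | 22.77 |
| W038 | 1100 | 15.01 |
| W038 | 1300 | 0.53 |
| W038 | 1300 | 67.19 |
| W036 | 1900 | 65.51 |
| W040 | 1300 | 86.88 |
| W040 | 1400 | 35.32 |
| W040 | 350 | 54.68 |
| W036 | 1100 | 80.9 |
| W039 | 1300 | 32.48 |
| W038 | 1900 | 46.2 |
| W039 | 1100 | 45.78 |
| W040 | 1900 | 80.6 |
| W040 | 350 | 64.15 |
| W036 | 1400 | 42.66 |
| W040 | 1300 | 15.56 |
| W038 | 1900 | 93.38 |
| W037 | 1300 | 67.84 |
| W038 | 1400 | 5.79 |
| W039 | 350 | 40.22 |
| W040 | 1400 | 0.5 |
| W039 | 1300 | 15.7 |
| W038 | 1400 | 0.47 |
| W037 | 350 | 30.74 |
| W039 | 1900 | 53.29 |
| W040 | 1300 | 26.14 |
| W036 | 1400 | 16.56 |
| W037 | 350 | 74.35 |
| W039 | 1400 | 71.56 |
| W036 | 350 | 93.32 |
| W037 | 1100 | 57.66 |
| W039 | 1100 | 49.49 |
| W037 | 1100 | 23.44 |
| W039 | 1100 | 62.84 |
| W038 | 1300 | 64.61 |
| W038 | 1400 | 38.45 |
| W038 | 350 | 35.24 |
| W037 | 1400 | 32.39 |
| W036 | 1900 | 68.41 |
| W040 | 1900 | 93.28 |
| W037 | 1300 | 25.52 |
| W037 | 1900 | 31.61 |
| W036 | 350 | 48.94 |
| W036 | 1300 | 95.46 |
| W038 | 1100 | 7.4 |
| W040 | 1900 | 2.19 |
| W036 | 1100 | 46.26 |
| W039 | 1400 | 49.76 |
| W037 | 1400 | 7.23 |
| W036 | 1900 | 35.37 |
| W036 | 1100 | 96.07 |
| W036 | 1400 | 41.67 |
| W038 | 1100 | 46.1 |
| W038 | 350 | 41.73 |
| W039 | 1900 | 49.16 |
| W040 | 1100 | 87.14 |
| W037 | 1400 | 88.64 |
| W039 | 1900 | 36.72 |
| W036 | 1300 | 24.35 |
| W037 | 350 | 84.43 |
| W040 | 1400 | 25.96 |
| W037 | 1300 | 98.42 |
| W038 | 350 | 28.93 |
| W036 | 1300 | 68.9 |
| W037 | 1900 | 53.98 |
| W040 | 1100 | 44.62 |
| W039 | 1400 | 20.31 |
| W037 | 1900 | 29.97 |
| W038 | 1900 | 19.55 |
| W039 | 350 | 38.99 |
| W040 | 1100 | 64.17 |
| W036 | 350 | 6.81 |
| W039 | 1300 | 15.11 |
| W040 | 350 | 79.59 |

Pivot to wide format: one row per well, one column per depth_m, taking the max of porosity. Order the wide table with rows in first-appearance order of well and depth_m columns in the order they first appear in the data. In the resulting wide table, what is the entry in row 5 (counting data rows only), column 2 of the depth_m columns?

With rows in first-appearance order of well, row 5 is well=W040. depth_m columns in first-appearance order: 350, 1100, 1300, 1900, 1400; column 2 is 1100.
Long rows with well=W040, depth_m=1100: max(87.14, 44.62, 64.17) = 87.14.

87.14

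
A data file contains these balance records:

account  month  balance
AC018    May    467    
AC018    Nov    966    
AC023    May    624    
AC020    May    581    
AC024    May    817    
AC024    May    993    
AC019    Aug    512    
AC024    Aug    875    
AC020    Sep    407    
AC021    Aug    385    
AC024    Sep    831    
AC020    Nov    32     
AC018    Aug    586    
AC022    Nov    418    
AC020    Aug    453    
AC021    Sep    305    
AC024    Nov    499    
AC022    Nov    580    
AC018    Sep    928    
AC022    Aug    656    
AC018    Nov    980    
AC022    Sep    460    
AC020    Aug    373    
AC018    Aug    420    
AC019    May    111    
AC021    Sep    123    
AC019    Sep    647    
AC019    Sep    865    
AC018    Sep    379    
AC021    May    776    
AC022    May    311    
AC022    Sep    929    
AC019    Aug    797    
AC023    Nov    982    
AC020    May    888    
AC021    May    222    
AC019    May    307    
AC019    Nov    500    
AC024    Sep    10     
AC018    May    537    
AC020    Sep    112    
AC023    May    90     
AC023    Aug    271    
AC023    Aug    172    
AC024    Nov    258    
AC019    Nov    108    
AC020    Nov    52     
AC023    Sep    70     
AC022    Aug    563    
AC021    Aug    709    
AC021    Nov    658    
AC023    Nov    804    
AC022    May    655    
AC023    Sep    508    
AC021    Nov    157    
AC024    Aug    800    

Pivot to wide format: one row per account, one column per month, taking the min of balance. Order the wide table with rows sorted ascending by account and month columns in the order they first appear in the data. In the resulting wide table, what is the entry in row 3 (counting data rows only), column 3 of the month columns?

With rows sorted ascending by account, row 3 is account=AC020. month columns in first-appearance order: May, Nov, Aug, Sep; column 3 is Aug.
Long rows with account=AC020, month=Aug: min(453, 373) = 373.

373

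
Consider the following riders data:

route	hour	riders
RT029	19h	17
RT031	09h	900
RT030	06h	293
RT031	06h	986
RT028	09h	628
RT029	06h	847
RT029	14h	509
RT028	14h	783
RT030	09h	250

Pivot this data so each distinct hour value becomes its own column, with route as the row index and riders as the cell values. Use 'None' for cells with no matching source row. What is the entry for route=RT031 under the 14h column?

No long-format row has route=RT031 and hour=14h, so the cell is None.

None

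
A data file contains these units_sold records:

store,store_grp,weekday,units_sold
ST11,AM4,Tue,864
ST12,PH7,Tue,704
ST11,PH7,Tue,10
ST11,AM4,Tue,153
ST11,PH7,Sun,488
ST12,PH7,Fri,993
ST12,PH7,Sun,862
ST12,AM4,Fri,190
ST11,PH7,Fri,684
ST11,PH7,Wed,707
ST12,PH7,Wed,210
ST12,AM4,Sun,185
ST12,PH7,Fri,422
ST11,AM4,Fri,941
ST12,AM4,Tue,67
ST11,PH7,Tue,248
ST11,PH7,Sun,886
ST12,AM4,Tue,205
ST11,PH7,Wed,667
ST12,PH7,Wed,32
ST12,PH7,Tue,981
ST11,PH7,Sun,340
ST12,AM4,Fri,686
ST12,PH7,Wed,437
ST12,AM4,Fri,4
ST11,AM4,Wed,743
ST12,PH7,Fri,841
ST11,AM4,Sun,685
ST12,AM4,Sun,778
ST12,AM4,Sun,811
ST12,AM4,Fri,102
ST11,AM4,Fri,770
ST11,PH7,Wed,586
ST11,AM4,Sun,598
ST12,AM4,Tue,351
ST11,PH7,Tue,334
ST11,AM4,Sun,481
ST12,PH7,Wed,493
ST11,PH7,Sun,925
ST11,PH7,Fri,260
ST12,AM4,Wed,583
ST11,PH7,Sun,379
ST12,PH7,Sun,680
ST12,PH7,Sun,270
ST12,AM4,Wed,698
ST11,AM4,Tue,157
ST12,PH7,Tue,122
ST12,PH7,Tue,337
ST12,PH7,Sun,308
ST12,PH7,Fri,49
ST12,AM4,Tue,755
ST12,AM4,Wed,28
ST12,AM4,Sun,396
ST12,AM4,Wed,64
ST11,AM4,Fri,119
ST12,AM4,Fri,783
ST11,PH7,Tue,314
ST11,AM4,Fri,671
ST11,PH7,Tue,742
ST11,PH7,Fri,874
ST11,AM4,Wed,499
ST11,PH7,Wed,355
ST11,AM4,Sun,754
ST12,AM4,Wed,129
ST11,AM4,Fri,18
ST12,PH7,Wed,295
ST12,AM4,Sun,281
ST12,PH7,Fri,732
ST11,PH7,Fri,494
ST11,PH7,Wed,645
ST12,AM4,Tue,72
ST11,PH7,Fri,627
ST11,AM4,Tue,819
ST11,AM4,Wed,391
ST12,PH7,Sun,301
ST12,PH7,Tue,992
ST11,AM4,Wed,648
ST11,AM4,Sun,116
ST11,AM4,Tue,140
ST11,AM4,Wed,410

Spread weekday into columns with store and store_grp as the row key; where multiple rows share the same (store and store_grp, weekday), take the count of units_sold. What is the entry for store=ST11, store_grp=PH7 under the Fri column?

Rows with store=ST11, store_grp=PH7 and weekday=Fri: units_sold values are 684, 260, 874, 494, 627.
5 rows match — count = 5.

5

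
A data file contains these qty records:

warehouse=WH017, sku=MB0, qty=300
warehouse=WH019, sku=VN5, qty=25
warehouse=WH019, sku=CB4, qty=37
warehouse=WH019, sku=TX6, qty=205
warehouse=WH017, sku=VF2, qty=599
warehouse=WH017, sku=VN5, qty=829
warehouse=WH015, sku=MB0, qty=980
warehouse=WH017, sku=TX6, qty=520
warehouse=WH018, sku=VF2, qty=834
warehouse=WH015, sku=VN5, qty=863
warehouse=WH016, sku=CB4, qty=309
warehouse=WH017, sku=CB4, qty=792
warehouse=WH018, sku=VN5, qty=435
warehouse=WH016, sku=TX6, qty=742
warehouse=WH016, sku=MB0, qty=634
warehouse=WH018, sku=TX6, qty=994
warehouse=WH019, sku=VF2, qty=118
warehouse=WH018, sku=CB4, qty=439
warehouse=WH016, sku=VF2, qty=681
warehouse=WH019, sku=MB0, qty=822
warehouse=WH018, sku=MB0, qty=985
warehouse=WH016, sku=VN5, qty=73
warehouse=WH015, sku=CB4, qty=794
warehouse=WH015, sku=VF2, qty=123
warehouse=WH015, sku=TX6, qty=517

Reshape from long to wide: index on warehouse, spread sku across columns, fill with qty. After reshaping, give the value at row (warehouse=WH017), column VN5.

829

Wide layout: rows indexed by warehouse, columns are the 5 distinct sku values (MB0, VN5, CB4, TX6, VF2).
Cell (warehouse=WH017, sku=VN5) draws from the long row where warehouse=WH017 and sku=VN5, which has qty=829.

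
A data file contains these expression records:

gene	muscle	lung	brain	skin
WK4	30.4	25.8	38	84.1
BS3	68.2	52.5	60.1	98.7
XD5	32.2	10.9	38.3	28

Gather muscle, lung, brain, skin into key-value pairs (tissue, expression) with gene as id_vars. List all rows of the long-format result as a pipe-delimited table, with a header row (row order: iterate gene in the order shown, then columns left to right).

| gene | tissue | expression |
| WK4 | muscle | 30.4 |
| WK4 | lung | 25.8 |
| WK4 | brain | 38 |
| WK4 | skin | 84.1 |
| BS3 | muscle | 68.2 |
| BS3 | lung | 52.5 |
| BS3 | brain | 60.1 |
| BS3 | skin | 98.7 |
| XD5 | muscle | 32.2 |
| XD5 | lung | 10.9 |
| XD5 | brain | 38.3 |
| XD5 | skin | 28 |

Each (gene, column) pair becomes one row: 3 × 4 = 12 rows.
For example, (WK4, muscle) → expression=30.4.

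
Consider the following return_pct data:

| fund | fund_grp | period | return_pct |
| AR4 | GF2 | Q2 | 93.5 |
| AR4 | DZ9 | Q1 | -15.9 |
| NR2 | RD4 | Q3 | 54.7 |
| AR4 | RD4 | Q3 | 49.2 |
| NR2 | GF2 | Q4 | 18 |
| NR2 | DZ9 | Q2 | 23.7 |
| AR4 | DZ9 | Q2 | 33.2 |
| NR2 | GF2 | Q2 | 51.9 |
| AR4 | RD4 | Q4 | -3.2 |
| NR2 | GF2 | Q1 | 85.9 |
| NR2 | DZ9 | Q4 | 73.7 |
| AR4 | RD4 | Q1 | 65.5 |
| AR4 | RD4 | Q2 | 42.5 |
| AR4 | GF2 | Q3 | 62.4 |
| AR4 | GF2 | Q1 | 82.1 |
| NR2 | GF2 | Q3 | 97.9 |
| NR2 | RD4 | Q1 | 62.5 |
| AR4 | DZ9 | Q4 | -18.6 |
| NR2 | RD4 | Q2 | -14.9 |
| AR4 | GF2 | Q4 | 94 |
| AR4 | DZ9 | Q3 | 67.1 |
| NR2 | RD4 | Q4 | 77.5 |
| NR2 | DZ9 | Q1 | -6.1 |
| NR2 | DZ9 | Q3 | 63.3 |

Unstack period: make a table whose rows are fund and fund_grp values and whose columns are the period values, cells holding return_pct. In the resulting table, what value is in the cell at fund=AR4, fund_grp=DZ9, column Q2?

33.2

Wide layout: rows indexed by fund and fund_grp, columns are the 4 distinct period values (Q2, Q1, Q3, Q4).
Cell (fund=AR4, fund_grp=DZ9, period=Q2) draws from the long row where fund=AR4, fund_grp=DZ9 and period=Q2, which has return_pct=33.2.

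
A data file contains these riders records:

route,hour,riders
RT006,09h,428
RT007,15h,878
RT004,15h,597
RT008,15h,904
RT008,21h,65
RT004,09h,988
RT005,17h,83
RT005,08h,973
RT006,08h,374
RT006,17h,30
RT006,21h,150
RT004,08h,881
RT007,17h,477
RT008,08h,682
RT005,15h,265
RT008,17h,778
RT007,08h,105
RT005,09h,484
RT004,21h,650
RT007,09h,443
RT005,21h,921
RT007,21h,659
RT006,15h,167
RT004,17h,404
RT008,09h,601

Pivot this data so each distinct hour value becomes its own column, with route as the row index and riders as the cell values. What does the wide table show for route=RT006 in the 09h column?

428

Wide layout: rows indexed by route, columns are the 5 distinct hour values (09h, 15h, 21h, 17h, 08h).
Cell (route=RT006, hour=09h) draws from the long row where route=RT006 and hour=09h, which has riders=428.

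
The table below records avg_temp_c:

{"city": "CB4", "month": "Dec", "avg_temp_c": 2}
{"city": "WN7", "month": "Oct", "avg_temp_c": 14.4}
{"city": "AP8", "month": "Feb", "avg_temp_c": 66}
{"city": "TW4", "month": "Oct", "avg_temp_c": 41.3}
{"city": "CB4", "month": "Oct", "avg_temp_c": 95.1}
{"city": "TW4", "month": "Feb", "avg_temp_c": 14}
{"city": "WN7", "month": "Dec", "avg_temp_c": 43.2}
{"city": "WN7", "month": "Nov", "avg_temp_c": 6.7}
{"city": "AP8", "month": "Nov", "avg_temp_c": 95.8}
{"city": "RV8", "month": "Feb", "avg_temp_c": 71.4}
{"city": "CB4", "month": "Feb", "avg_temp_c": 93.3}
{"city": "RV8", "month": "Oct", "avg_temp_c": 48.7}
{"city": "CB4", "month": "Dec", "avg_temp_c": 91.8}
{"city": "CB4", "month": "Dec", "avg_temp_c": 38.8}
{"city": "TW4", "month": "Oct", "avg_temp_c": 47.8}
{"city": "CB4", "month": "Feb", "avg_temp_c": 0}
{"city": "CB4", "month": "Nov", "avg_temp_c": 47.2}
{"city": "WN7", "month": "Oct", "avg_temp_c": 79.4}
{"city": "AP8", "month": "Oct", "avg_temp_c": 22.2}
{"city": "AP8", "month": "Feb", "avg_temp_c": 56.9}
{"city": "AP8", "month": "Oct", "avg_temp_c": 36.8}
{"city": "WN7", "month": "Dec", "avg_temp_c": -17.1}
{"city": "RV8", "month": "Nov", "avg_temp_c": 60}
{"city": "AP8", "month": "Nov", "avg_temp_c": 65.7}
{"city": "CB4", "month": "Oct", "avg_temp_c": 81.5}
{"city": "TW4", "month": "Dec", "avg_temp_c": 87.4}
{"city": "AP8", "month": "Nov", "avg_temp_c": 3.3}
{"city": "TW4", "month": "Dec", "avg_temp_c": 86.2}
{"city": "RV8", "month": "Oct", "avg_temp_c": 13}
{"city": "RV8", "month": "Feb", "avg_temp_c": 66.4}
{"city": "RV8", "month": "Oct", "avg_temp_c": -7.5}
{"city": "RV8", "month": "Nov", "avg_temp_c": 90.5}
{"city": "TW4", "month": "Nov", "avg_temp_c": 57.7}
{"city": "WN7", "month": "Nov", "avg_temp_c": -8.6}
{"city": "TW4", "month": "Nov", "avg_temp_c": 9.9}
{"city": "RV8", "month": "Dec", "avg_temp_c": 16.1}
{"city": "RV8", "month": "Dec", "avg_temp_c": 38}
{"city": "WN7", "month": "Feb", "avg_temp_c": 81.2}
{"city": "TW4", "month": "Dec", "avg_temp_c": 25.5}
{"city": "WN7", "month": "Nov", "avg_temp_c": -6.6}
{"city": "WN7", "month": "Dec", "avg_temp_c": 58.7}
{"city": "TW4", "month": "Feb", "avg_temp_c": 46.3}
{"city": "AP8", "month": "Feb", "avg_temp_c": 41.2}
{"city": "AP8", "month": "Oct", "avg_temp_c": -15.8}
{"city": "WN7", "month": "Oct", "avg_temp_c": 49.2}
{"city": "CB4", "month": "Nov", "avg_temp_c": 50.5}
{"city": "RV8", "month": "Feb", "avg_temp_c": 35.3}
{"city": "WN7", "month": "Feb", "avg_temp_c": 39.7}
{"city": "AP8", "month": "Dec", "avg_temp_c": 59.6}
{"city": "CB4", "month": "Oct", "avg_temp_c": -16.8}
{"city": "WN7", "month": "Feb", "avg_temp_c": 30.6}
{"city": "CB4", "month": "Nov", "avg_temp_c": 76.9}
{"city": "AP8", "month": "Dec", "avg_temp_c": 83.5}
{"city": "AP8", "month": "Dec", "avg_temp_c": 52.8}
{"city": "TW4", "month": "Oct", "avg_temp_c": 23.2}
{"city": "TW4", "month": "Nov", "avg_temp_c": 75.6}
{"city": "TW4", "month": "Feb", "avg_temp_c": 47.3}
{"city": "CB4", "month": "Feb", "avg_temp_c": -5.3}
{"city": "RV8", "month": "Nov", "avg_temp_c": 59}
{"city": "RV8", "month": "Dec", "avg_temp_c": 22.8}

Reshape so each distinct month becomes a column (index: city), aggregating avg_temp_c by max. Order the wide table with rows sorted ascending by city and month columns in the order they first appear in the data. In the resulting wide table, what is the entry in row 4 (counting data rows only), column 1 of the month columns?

87.4

With rows sorted ascending by city, row 4 is city=TW4. month columns in first-appearance order: Dec, Oct, Feb, Nov; column 1 is Dec.
Long rows with city=TW4, month=Dec: max(87.4, 86.2, 25.5) = 87.4.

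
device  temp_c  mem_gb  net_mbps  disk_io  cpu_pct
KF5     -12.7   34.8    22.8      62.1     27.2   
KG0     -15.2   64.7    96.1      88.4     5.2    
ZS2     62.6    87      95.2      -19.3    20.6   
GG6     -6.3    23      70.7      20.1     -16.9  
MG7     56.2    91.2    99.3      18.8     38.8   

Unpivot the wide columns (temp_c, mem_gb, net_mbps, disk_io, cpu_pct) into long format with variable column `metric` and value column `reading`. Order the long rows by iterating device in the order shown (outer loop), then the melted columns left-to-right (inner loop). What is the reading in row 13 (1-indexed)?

25 rows total (5 × 5). Row 13: index ⌊(13-1)/5⌋ = 2 into device → ZS2; (13-1) mod 5 = 2 into the melted columns → net_mbps.
So row 13 is (ZS2, net_mbps, 95.2); reading = 95.2.

95.2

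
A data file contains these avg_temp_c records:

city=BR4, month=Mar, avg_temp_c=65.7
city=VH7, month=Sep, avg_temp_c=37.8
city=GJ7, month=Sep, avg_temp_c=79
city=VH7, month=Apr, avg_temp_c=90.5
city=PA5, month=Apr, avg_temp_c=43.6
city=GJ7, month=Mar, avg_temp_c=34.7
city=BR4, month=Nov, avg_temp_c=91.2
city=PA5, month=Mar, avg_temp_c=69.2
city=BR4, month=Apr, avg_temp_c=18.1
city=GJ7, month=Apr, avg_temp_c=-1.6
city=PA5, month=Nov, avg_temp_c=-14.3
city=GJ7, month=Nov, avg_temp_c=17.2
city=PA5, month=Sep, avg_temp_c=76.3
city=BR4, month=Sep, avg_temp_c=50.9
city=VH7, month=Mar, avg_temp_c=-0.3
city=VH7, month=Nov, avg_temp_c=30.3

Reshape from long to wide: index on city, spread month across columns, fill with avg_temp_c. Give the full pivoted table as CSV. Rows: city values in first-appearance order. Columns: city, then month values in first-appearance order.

city,Mar,Sep,Apr,Nov
BR4,65.7,50.9,18.1,91.2
VH7,-0.3,37.8,90.5,30.3
GJ7,34.7,79,-1.6,17.2
PA5,69.2,76.3,43.6,-14.3

Columns: city plus the 4 distinct month values (Mar, Sep, Apr, Nov).
For example, row BR4 column Mar takes avg_temp_c=65.7 from the long row (BR4, Mar).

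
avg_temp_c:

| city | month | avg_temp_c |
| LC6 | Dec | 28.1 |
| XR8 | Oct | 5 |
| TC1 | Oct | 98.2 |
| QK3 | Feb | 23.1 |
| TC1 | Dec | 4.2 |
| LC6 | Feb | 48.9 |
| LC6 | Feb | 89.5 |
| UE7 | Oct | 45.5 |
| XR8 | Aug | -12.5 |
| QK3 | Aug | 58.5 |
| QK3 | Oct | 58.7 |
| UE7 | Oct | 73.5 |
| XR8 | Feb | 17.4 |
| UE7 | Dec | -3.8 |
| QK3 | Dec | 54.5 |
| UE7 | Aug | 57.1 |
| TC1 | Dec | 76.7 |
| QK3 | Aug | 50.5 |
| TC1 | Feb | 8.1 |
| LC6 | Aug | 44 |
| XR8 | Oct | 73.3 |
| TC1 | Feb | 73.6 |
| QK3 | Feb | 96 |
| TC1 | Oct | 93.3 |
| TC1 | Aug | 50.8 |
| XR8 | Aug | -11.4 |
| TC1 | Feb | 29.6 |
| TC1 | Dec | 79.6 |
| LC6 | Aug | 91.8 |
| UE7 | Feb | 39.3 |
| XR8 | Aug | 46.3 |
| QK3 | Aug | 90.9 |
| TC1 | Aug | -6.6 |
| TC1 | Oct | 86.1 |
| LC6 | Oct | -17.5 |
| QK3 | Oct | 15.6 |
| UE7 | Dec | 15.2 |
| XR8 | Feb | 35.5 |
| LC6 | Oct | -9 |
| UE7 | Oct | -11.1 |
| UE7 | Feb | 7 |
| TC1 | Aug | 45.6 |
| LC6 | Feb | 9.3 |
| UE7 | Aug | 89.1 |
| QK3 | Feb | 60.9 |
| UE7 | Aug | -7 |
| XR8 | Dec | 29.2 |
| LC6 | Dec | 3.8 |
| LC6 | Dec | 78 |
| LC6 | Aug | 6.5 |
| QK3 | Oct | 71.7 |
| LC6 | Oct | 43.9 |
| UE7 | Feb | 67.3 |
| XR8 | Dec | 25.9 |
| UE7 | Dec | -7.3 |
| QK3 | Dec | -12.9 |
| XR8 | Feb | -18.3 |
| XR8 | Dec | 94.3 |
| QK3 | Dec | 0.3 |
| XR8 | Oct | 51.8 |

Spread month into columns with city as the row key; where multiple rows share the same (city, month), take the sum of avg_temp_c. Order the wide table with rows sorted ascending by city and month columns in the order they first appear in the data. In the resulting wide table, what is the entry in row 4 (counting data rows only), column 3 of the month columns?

With rows sorted ascending by city, row 4 is city=UE7. month columns in first-appearance order: Dec, Oct, Feb, Aug; column 3 is Feb.
Long rows with city=UE7, month=Feb: 39.3 + 7 + 67.3 = 113.6.

113.6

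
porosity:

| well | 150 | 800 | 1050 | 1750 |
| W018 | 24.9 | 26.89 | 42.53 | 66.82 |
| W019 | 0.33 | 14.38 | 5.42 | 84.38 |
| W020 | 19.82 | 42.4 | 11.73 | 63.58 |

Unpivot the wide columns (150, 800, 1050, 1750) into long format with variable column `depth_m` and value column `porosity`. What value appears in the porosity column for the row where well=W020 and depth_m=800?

Unpivoting turns each (well, wide-column) pair into one long row.
The wide cell at row W020, column 800 holds 42.4, so the long row (W020, 800) has porosity=42.4.

42.4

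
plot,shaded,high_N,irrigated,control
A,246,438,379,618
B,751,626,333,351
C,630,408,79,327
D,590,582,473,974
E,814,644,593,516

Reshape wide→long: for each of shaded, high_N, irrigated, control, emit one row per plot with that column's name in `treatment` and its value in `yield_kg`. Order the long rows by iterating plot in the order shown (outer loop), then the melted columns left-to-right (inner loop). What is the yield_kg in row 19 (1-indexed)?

593

20 rows total (5 × 4). Row 19: index ⌊(19-1)/4⌋ = 4 into plot → E; (19-1) mod 4 = 2 into the melted columns → irrigated.
So row 19 is (E, irrigated, 593); yield_kg = 593.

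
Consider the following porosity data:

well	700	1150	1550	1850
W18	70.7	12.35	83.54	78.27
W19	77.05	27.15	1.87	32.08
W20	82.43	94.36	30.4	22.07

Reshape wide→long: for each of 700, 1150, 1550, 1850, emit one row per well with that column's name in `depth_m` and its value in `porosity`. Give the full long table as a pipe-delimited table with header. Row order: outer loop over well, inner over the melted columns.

| well | depth_m | porosity |
| W18 | 700 | 70.7 |
| W18 | 1150 | 12.35 |
| W18 | 1550 | 83.54 |
| W18 | 1850 | 78.27 |
| W19 | 700 | 77.05 |
| W19 | 1150 | 27.15 |
| W19 | 1550 | 1.87 |
| W19 | 1850 | 32.08 |
| W20 | 700 | 82.43 |
| W20 | 1150 | 94.36 |
| W20 | 1550 | 30.4 |
| W20 | 1850 | 22.07 |

Each (well, column) pair becomes one row: 3 × 4 = 12 rows.
For example, (W18, 700) → porosity=70.7.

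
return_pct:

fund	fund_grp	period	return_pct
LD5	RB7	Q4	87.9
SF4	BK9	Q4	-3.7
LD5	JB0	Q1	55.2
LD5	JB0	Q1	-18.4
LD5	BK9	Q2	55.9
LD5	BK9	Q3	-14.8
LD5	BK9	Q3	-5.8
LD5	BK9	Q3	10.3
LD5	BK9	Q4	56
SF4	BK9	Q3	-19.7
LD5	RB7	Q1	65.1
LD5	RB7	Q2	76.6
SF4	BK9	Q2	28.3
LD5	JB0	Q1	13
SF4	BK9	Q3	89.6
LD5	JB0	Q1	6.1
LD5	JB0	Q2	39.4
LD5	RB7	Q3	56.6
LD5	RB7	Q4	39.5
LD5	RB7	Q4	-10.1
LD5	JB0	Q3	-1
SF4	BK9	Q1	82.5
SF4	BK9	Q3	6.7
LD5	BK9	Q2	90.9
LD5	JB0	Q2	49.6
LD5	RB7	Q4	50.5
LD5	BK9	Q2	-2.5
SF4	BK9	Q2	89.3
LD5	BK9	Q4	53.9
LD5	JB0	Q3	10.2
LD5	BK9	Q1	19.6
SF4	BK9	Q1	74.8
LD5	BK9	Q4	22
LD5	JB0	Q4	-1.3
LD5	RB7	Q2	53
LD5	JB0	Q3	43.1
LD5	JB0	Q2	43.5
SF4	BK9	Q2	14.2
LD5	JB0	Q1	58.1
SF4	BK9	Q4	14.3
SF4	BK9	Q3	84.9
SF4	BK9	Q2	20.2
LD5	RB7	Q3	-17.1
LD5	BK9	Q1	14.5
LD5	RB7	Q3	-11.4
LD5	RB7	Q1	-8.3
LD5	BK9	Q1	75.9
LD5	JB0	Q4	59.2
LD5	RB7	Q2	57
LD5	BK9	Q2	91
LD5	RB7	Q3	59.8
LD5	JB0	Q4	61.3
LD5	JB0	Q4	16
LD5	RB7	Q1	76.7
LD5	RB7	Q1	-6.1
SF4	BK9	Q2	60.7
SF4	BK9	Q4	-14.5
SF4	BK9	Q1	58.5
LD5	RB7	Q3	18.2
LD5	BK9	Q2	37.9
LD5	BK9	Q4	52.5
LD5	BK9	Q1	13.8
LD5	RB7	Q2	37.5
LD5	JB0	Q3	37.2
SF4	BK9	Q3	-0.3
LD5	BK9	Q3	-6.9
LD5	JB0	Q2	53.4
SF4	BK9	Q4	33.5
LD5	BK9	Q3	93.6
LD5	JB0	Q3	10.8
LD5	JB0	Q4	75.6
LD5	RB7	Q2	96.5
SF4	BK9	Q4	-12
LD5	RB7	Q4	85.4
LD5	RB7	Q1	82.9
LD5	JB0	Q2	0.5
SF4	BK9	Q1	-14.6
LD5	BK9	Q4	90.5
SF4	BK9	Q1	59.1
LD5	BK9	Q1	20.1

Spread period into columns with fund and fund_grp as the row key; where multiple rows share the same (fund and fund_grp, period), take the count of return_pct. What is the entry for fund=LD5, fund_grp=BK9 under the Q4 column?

Rows with fund=LD5, fund_grp=BK9 and period=Q4: return_pct values are 56, 53.9, 22, 52.5, 90.5.
5 rows match — count = 5.

5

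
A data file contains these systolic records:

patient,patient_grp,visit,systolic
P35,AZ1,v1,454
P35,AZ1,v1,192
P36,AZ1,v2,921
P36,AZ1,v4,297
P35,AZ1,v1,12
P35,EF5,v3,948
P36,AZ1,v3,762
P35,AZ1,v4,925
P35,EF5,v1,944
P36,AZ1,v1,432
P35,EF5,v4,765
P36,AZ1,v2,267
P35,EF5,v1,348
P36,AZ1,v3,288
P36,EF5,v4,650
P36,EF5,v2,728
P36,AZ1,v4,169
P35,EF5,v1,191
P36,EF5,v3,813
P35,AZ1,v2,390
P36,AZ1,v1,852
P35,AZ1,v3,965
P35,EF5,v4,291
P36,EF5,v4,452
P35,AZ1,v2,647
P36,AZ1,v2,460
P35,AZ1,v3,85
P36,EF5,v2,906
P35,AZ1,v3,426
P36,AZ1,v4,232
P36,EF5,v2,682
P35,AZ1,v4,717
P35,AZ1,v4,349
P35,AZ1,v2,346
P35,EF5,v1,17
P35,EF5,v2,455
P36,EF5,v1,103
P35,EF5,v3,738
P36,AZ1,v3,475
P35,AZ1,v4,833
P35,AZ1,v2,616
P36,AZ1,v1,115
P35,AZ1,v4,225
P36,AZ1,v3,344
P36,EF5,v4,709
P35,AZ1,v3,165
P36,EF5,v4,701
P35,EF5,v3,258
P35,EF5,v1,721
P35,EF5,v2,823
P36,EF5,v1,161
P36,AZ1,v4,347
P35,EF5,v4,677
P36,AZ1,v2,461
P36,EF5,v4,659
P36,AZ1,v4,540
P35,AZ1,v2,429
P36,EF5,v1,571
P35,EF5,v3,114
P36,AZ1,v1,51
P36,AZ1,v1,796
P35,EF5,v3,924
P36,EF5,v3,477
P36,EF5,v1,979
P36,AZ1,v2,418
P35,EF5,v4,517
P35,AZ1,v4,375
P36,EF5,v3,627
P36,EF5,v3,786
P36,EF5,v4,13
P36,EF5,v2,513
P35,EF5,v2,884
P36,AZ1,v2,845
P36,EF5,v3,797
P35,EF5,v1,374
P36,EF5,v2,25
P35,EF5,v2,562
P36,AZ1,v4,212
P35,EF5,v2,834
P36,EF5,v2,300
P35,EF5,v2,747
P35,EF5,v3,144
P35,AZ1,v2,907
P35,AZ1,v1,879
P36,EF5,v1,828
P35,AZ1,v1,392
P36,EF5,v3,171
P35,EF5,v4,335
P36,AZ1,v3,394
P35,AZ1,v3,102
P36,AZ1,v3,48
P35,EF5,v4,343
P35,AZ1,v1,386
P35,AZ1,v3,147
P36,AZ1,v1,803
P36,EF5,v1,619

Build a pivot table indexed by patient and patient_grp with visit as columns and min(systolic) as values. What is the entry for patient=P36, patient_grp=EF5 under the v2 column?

25

Rows with patient=P36, patient_grp=EF5 and visit=v2: systolic values are 728, 906, 682, 513, 25, 300.
min(728, 906, 682, 513, 25, 300) = 25.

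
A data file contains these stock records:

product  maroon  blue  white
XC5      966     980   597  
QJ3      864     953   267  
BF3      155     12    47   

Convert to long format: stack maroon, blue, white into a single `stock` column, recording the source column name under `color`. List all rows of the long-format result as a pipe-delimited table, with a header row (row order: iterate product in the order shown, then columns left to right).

| product | color | stock |
| XC5 | maroon | 966 |
| XC5 | blue | 980 |
| XC5 | white | 597 |
| QJ3 | maroon | 864 |
| QJ3 | blue | 953 |
| QJ3 | white | 267 |
| BF3 | maroon | 155 |
| BF3 | blue | 12 |
| BF3 | white | 47 |

Each (product, column) pair becomes one row: 3 × 3 = 9 rows.
For example, (XC5, maroon) → stock=966.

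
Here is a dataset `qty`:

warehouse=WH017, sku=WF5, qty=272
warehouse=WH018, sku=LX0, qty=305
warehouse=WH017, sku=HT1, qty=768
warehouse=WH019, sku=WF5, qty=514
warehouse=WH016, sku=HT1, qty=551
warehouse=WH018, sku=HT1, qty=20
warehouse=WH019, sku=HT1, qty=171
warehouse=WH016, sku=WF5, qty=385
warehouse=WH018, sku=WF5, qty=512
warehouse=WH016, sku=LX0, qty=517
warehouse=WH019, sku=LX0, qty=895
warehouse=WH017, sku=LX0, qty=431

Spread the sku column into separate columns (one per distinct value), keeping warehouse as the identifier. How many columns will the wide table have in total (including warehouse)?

4

1 column for warehouse plus 3 distinct sku values → 4 columns.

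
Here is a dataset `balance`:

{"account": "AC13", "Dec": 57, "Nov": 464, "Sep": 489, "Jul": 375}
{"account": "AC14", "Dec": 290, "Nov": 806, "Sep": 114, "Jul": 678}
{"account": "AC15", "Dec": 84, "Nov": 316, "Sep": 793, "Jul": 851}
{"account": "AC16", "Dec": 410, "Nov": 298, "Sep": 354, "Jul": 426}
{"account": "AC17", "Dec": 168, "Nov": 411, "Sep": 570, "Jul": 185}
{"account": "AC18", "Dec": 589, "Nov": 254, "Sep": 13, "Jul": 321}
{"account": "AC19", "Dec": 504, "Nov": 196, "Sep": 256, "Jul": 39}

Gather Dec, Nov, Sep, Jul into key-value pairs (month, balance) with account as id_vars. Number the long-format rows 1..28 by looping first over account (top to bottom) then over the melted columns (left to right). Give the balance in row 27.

28 rows total (7 × 4). Row 27: index ⌊(27-1)/4⌋ = 6 into account → AC19; (27-1) mod 4 = 2 into the melted columns → Sep.
So row 27 is (AC19, Sep, 256); balance = 256.

256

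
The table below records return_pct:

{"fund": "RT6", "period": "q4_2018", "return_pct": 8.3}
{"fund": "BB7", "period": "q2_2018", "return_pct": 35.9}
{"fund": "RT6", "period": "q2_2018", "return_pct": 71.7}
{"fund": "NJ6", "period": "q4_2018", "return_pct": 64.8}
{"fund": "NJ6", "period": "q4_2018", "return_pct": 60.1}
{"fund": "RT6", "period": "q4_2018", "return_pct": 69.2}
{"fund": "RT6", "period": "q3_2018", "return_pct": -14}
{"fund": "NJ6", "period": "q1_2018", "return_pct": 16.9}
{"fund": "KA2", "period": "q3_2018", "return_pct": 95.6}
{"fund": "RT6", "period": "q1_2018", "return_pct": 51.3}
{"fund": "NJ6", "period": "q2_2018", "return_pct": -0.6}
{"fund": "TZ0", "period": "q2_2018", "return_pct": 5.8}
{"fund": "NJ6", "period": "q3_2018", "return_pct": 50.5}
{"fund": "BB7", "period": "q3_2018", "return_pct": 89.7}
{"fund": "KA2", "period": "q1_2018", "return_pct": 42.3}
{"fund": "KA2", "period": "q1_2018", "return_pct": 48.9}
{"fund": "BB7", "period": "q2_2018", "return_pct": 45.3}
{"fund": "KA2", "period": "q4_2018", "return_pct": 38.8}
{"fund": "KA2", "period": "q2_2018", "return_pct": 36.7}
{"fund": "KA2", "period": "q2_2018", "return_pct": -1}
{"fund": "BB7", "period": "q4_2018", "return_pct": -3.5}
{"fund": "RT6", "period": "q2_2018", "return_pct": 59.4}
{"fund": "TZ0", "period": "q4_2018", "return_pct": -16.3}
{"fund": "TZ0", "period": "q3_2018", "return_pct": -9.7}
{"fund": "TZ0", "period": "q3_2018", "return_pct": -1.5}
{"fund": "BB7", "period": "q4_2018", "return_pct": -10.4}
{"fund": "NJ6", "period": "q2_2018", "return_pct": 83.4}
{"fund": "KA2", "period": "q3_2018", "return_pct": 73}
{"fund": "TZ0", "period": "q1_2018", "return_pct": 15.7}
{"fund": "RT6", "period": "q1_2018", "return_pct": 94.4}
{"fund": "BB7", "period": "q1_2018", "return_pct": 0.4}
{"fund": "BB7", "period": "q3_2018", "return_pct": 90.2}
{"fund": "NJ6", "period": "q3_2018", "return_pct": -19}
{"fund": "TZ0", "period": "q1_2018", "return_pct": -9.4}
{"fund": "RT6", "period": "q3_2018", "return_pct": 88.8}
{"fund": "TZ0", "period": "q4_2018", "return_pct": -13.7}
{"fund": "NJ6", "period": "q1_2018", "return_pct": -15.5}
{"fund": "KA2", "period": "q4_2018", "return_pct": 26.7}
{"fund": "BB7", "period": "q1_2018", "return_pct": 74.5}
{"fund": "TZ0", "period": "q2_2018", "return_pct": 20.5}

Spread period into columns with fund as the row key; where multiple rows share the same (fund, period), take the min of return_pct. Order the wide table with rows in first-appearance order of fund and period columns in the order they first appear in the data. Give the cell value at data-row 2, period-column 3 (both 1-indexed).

With rows in first-appearance order of fund, row 2 is fund=BB7. period columns in first-appearance order: q4_2018, q2_2018, q3_2018, q1_2018; column 3 is q3_2018.
Long rows with fund=BB7, period=q3_2018: min(89.7, 90.2) = 89.7.

89.7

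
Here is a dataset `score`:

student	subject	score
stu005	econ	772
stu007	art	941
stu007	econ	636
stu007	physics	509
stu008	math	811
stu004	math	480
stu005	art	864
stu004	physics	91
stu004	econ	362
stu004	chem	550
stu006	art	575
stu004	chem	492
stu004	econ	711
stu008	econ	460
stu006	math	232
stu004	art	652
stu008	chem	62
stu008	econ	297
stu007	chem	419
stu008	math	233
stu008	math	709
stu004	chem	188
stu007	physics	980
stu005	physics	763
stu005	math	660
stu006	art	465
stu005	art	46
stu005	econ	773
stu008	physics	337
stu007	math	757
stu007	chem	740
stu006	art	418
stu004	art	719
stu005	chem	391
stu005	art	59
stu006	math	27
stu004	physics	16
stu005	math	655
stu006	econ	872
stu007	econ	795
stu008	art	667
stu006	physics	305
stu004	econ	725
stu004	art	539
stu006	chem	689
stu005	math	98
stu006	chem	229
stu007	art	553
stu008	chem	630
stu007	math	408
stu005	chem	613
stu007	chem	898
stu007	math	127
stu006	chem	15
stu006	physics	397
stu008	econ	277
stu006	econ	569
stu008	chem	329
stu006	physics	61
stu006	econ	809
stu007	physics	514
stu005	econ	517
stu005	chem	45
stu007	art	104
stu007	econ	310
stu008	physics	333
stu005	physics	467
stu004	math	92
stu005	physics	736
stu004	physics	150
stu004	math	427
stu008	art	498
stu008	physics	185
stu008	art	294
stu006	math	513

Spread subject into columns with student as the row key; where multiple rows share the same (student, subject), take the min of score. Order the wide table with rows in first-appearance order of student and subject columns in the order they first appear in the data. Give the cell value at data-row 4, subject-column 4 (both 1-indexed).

With rows in first-appearance order of student, row 4 is student=stu004. subject columns in first-appearance order: econ, art, physics, math, chem; column 4 is math.
Long rows with student=stu004, subject=math: min(480, 92, 427) = 92.

92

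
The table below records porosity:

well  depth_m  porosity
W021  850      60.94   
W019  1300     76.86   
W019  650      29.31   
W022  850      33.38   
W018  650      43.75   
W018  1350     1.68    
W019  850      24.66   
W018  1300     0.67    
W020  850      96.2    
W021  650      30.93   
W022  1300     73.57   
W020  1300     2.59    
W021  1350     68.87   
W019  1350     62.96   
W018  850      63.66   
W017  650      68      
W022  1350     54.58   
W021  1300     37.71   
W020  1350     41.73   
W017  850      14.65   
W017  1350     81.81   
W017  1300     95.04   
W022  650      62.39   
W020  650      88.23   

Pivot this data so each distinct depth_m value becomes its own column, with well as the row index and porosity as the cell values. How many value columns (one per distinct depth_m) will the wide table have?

4

4 distinct depth_m values: 650, 850, 1300, 1350.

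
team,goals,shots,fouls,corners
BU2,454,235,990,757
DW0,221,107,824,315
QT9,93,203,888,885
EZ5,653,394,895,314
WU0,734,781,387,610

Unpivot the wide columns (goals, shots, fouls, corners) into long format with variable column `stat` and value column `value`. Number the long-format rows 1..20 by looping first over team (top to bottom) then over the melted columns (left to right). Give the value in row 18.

20 rows total (5 × 4). Row 18: index ⌊(18-1)/4⌋ = 4 into team → WU0; (18-1) mod 4 = 1 into the melted columns → shots.
So row 18 is (WU0, shots, 781); value = 781.

781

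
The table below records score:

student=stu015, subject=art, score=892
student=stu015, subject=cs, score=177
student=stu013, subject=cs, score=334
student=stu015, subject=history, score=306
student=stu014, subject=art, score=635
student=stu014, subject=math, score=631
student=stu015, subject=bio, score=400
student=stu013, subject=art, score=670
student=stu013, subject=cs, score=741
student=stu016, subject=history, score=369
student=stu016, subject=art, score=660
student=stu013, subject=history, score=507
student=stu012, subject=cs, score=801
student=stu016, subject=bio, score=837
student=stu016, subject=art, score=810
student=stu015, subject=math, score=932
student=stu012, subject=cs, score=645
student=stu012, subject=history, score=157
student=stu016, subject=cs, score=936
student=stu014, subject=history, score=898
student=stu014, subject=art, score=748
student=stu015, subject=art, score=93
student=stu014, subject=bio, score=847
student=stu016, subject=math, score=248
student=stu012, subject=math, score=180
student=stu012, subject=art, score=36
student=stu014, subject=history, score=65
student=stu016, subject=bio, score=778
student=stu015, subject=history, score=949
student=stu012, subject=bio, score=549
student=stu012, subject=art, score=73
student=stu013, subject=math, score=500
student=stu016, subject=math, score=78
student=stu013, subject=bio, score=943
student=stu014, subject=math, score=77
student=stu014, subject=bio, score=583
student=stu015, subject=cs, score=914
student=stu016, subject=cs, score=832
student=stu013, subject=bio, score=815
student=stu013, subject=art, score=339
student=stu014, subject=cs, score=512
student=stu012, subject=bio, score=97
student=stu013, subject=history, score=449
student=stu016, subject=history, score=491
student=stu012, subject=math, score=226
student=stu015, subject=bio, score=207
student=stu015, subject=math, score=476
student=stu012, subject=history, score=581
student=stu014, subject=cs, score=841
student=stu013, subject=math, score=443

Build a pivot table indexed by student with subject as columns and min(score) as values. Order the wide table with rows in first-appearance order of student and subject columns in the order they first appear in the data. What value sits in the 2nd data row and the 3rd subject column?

449

With rows in first-appearance order of student, row 2 is student=stu013. subject columns in first-appearance order: art, cs, history, math, bio; column 3 is history.
Long rows with student=stu013, subject=history: min(507, 449) = 449.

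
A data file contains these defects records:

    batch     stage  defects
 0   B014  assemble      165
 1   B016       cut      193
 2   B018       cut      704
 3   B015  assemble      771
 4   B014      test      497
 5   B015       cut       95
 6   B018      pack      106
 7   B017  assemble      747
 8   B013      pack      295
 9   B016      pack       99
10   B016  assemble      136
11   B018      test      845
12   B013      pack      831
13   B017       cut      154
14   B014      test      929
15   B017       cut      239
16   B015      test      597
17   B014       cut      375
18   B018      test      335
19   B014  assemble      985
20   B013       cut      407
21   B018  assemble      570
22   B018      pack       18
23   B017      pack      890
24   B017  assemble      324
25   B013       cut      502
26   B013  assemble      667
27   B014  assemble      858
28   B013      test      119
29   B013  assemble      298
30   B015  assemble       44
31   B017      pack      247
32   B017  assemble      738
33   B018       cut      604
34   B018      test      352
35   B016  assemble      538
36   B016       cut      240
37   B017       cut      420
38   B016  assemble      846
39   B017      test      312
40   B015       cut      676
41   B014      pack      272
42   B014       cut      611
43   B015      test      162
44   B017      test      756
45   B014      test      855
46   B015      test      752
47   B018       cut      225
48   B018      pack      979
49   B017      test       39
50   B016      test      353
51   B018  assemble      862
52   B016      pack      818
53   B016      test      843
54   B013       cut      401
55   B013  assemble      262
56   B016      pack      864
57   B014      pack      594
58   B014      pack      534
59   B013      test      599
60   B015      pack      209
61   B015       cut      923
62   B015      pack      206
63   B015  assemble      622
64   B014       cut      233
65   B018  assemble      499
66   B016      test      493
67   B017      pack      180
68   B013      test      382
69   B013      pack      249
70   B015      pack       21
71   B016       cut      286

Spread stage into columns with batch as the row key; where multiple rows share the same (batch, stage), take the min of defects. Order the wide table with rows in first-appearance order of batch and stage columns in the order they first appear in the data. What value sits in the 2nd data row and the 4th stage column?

With rows in first-appearance order of batch, row 2 is batch=B016. stage columns in first-appearance order: assemble, cut, test, pack; column 4 is pack.
Long rows with batch=B016, stage=pack: min(99, 818, 864) = 99.

99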